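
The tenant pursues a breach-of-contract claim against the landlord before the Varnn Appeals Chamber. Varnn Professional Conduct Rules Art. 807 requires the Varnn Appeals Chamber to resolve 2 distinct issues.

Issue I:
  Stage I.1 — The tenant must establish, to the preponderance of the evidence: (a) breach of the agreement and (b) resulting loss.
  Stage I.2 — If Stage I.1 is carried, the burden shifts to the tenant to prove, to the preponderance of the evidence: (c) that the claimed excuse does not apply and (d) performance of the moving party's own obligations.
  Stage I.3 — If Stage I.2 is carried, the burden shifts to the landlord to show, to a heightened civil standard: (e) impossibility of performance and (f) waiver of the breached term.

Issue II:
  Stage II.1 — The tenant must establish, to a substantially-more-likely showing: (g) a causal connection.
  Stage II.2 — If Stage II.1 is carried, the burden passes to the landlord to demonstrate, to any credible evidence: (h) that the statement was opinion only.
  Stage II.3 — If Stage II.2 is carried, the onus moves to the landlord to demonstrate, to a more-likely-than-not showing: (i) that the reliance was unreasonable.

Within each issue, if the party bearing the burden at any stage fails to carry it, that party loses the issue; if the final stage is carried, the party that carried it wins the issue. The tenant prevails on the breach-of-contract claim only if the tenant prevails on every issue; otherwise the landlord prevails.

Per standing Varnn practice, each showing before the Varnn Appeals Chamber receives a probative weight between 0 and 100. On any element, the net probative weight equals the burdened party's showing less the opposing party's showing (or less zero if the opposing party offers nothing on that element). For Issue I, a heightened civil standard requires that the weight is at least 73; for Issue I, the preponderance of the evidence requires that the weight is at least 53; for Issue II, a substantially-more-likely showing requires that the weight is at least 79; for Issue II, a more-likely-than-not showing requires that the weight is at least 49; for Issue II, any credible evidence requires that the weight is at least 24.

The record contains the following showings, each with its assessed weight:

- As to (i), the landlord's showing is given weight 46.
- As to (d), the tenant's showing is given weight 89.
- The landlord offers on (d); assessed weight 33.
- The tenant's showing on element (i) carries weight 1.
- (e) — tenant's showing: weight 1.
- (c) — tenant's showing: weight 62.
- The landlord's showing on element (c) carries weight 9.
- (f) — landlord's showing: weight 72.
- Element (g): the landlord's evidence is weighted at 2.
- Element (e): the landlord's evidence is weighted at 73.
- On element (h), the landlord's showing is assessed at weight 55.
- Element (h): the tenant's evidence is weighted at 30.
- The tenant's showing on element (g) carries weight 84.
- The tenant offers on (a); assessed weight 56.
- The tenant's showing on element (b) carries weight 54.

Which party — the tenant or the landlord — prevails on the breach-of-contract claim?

— Issue I —
Stage I.1 — burden on tenant; standard: the preponderance of the evidence (weight is at least 53).
    (a): 56 ≥ 53 [met]
    (b): 54 ≥ 53 [met]
  Stage I.1 carried; the burden remains with the tenant.
Stage I.2 — burden on tenant; standard: the preponderance of the evidence (weight is at least 53).
    (c): 62 − 9 = 53 ≥ 53 [met]
    (d): 89 − 33 = 56 ≥ 53 [met]
  Stage I.2 carried; the burden shifts to the landlord.
Stage I.3 — burden on landlord; standard: a heightened civil standard (weight is at least 73).
    (e): 73 − 1 = 72 < 73 [not met]
    (f): 72 < 73 [not met]
  Stage I.3 not carried; the landlord fails its burden.
So the tenant prevails on this issue.
— Issue II —
At Stage II.1 the tenant must meet a substantially-more-likely showing (weight is at least 79): on (g) the weight is 84 less the opposing 2 gives net 82, ≥ 79, so (g) meets the standard.
  All elements met. The burden passes to the landlord.
At Stage II.2 the landlord must meet any credible evidence (weight is at least 24): on (h) the weight is 55 less the opposing 30 gives net 25, ≥ 24, so (h) meets the standard.
  Stage II.2 is satisfied; the landlord continues to bear the burden.
At Stage II.3 the landlord must meet a more-likely-than-not showing (weight is at least 49): on (i) the weight is 46 less the opposing 1 gives net 45, which does not reach 49, so (i) does not meet the standard.
  The landlord does not carry Stage II.3.
The analysis ends at Stage II.3; the tenant prevails on this issue.
Per-issue: Issue I → tenant; Issue II → tenant. The tenant must prevail on every issue; overall, the tenant prevails.

tenant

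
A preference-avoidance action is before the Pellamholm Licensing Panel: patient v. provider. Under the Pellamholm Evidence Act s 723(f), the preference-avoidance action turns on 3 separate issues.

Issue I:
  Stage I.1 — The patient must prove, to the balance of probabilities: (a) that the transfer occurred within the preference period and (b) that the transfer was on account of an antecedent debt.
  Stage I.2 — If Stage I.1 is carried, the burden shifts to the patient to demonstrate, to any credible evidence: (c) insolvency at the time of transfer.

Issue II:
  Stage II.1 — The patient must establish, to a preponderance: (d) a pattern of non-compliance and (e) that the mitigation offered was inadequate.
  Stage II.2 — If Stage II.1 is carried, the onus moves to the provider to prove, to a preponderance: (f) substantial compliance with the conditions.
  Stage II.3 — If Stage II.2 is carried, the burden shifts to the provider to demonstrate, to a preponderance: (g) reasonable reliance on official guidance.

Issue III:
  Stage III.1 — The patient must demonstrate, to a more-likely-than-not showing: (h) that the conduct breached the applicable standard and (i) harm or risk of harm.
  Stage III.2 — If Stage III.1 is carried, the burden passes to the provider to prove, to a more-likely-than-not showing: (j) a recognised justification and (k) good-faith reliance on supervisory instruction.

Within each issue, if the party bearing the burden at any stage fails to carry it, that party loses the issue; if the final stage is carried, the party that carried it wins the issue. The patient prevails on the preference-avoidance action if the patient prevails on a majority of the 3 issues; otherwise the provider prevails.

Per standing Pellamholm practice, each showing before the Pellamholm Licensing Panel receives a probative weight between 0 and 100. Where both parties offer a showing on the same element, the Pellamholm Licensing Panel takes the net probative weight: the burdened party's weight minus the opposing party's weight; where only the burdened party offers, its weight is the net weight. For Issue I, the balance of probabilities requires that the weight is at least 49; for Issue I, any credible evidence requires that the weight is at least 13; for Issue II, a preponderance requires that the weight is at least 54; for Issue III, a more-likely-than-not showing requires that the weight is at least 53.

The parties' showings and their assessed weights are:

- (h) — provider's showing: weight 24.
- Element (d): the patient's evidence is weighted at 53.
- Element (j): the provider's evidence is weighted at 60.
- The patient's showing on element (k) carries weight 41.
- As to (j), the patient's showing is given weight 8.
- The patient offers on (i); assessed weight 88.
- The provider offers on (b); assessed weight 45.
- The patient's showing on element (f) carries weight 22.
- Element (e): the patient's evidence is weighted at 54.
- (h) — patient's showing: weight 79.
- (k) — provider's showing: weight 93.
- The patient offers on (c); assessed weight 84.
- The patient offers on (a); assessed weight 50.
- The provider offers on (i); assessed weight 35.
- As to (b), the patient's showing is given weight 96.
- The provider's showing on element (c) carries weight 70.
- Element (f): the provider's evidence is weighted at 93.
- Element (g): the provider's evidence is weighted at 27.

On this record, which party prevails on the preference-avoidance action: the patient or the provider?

— Issue I —
Stage I.1 — burden on patient; standard: the balance of probabilities (weight is at least 49).
    (a): 50 ≥ 49 [met]
    (b): 96 − 45 = 51 ≥ 49 [met]
  Stage I.1 carried; the burden remains with the patient.
Stage I.2 — burden on patient; standard: any credible evidence (weight is at least 13).
    (c): 84 − 70 = 14 ≥ 13 [met]
  All elements met at the final stage.
With every stage satisfied, the patient prevails on this issue.
— Issue II —
Stage II.1 — burden on patient; standard: a preponderance (weight is at least 54).
    (d): 53 < 54 [not met]
    (e): 54 ≥ 54 [met]
  Stage II.1 not carried; the patient fails its burden.
The provider prevails on this issue.
— Issue III —
Stage III.1 (patient, a more-likely-than-not showing, weight is at least 53): (h) net 79−24=55 ≥ 53 — meets; (i) net 88−35=53 ≥ 53 — meets.
  All elements met. The burden passes to the provider.
Stage III.2 (provider, a more-likely-than-not showing, weight is at least 53): (j) net 60−8=52 < 53 — fails; (k) net 93−41=52 < 53 — fails.
  Not every element is met, so the provider fails to carry Stage III.2.
The analysis ends at Stage III.2; the patient prevails on this issue.
Per-issue: Issue I → patient; Issue II → provider; Issue III → patient. The patient must prevail on a majority of issues; overall, the patient prevails.

patient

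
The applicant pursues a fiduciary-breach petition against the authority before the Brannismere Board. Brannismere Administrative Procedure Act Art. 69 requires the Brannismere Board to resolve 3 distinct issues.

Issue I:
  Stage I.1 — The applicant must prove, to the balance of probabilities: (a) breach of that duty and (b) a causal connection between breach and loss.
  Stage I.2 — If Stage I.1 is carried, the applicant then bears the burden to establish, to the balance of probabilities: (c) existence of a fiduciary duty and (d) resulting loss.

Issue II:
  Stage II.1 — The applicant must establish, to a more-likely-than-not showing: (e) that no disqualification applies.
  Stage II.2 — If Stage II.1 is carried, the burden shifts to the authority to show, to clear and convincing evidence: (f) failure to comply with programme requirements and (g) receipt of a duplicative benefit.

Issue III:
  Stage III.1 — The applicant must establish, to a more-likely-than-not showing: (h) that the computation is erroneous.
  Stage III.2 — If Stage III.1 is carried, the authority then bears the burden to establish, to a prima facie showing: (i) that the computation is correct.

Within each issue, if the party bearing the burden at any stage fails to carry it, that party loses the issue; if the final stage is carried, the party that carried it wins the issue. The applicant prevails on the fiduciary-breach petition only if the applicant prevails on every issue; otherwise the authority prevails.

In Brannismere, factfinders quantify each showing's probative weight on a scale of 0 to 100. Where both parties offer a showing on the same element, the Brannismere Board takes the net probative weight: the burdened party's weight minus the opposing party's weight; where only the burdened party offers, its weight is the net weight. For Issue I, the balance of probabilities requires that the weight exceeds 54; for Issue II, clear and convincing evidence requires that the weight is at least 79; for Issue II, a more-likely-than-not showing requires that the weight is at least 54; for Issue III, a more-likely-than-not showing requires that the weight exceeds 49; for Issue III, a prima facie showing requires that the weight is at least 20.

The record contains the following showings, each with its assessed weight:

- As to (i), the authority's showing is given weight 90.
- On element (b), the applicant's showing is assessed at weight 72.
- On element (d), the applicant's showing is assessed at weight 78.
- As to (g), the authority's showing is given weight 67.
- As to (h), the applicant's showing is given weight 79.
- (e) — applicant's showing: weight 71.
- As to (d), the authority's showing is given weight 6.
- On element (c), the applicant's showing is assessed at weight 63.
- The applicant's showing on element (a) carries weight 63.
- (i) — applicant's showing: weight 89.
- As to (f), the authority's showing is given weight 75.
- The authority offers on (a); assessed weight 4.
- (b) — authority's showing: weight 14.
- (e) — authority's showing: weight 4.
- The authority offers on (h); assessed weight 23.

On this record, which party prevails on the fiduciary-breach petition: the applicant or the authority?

applicant

— Issue I —
At Stage I.1 the applicant must meet the balance of probabilities (weight exceeds 54): on (a) the weight is 63 less the opposing 4 gives net 59, > 54, so (a) meets the standard; on (b) the weight is 72 less the opposing 14 gives net 58, which does exceed 54, so (b) meets the standard.
  Stage I.1 carried; the burden remains with the applicant.
At Stage I.2 the applicant must meet the balance of probabilities (weight exceeds 54): on (c) the weight is 63, > 54, so (c) meets the standard; on (d) the weight is 78 less the opposing 6 gives net 72, > 54, so (d) meets the standard.
  All elements met at the final stage.
All stages carried — the applicant prevails on this issue.
— Issue II —
Stage II.1 — burden on applicant; standard: a more-likely-than-not showing (weight is at least 54).
    (e): 71 − 4 = 67 ≥ 54 [met]
  All elements met. The burden passes to the authority.
Stage II.2 — burden on authority; standard: clear and convincing evidence (weight is at least 79).
    (f): 75 < 79 [not met]
    (g): 67 < 79 [not met]
  The authority does not carry Stage II.2.
The analysis ends at Stage II.2; the applicant prevails on this issue.
— Issue III —
Stage III.1 (applicant, a more-likely-than-not showing, weight exceeds 49): (h) net 79−23=56 > 49 — meets.
  All elements met. The burden passes to the authority.
Stage III.2 (authority, a prima facie showing, weight is at least 20): (i) net 90−89=1 < 20 — fails.
  The authority does not carry Stage III.2.
The analysis ends at Stage III.2; the applicant prevails on this issue.
Per-issue: Issue I → applicant; Issue II → applicant; Issue III → applicant. The applicant must prevail on every issue; overall, the applicant prevails.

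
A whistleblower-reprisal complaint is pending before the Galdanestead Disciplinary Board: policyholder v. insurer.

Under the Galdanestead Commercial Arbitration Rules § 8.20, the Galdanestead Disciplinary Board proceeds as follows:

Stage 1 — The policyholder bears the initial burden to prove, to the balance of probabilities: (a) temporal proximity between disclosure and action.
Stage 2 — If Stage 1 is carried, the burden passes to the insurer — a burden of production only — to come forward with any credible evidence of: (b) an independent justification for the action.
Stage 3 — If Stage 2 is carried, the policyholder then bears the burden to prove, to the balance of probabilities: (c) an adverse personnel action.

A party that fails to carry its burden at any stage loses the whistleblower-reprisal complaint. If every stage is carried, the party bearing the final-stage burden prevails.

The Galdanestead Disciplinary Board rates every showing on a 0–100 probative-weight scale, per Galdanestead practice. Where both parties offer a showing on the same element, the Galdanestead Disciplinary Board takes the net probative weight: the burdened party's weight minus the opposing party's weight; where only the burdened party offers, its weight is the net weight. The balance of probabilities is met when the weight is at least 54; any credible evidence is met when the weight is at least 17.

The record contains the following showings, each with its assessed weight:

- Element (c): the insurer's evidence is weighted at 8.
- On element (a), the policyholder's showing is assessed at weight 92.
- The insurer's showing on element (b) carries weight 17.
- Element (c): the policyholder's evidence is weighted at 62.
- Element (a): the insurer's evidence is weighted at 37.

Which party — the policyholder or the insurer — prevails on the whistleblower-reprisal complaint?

policyholder

Stage 1 (policyholder, the balance of probabilities, weight is at least 54): (a) net 92−37=55 ≥ 54 — meets.
  The policyholder carries Stage 1; the insurer now bears the burden.
Stage 2 (insurer, any credible evidence, weight is at least 17): (b) 17 ≥ 17 — meets.
  All elements met. The burden passes to the policyholder.
Stage 3 (policyholder, the balance of probabilities, weight is at least 54): (c) net 62−8=54 ≥ 54 — meets.
  All elements met at the final stage.
All stages carried — the policyholder prevails.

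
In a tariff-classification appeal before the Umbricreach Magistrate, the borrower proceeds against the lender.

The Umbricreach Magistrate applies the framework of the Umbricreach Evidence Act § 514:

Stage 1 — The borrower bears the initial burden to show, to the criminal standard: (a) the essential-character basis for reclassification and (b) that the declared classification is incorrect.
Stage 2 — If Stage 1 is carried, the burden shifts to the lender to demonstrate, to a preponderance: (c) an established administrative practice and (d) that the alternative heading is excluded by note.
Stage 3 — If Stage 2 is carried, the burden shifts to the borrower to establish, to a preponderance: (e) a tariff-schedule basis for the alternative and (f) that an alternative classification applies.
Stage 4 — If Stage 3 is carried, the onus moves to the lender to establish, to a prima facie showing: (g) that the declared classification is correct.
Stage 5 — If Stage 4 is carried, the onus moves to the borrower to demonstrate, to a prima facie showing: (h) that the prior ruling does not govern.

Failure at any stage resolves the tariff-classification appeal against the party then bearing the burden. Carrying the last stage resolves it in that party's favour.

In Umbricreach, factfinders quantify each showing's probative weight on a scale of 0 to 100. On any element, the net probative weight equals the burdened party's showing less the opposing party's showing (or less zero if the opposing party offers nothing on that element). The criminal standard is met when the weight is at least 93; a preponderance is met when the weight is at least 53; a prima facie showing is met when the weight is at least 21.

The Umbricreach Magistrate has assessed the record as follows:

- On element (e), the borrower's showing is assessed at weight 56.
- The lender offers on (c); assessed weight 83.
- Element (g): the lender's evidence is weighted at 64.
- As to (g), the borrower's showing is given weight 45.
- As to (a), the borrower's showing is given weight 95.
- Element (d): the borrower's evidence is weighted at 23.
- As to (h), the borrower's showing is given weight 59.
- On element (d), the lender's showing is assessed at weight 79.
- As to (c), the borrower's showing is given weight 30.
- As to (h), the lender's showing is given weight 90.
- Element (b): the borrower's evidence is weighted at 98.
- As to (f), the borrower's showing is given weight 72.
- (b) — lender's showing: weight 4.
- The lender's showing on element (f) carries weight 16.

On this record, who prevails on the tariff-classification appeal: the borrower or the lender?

Stage 1 (borrower, the criminal standard, weight is at least 93): (a) 95 ≥ 93 — meets; (b) net 98−4=94 ≥ 93 — meets.
  The borrower carries Stage 1; the lender now bears the burden.
Stage 2 (lender, a preponderance, weight is at least 53): (c) net 83−30=53 ≥ 53 — meets; (d) net 79−23=56 ≥ 53 — meets.
  Stage 2 carried; the burden shifts to the borrower.
Stage 3 (borrower, a preponderance, weight is at least 53): (e) 56 ≥ 53 — meets; (f) net 72−16=56 ≥ 53 — meets.
  Stage 3 is satisfied; the onus moves to the lender.
Stage 4 (lender, a prima facie showing, weight is at least 21): (g) net 64−45=19 < 21 — fails.
  Stage 4 not carried; the lender fails its burden.
So the borrower prevails.

borrower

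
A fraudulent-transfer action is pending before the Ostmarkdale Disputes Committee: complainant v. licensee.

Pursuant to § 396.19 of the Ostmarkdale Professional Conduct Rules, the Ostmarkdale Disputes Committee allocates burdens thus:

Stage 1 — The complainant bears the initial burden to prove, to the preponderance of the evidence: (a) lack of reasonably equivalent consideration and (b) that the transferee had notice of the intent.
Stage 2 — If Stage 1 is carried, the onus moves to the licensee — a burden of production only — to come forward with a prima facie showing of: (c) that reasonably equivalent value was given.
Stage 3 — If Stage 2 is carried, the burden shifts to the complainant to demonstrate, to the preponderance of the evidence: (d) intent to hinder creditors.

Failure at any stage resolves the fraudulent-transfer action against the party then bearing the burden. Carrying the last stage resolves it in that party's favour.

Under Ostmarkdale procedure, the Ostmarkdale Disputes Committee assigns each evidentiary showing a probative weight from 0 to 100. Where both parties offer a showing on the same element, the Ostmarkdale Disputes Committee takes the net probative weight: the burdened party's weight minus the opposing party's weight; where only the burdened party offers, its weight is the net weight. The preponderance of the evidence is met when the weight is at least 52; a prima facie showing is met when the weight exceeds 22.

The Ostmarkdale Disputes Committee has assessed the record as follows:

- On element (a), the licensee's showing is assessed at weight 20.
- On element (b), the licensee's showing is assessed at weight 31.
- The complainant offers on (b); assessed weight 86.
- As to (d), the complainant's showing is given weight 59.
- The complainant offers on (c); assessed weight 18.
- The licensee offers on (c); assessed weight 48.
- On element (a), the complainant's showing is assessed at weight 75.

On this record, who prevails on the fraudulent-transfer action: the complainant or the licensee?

At Stage 1 the complainant must meet the preponderance of the evidence (weight is at least 52): on (a) the weight is 75 less the opposing 20 gives net 55, which does reach 52, so (a) meets the standard; on (b) the weight is 86 less the opposing 31 gives net 55, ≥ 52, so (b) meets the standard.
  Stage 1 is satisfied; the onus moves to the licensee.
At Stage 2 the licensee must meet a prima facie showing (weight exceeds 22): on (c) the weight is 48 less the opposing 18 gives net 30, which does exceed 22, so (c) meets the standard.
  Stage 2 carried; the burden shifts to the complainant.
At Stage 3 the complainant must meet the preponderance of the evidence (weight is at least 52): on (d) the weight is 59, ≥ 52, so (d) meets the standard.
  All elements met at the final stage.
With every stage satisfied, the complainant prevails.

complainant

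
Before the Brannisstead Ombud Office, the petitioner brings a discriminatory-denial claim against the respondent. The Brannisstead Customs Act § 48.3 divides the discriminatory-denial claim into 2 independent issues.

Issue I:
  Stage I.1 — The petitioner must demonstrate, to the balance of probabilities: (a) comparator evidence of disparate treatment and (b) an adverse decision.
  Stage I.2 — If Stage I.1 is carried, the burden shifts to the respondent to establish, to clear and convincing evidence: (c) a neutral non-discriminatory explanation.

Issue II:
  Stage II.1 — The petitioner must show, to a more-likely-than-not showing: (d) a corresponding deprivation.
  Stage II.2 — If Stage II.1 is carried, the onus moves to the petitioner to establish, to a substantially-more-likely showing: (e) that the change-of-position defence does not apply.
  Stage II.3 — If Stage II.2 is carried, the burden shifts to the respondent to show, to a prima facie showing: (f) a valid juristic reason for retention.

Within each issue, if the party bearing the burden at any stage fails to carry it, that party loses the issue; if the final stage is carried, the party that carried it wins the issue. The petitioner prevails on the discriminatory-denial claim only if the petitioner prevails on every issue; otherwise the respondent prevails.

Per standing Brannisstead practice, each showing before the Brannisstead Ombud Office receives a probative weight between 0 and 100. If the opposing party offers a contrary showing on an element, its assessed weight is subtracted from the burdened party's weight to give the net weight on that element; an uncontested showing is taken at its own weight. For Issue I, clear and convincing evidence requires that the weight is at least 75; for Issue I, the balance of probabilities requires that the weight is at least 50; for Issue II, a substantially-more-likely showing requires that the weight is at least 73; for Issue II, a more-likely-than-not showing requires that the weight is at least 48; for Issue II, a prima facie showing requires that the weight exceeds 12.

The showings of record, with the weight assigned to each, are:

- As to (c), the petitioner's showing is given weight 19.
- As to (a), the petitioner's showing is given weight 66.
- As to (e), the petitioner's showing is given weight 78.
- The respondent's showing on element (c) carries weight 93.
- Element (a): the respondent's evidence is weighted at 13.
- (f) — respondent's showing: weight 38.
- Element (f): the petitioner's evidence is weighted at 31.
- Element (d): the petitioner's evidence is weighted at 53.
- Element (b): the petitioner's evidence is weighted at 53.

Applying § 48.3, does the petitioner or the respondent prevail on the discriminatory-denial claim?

petitioner

— Issue I —
Stage I.1 (petitioner, the balance of probabilities, weight is at least 50): (a) net 66−13=53 ≥ 50 — meets; (b) 53 ≥ 50 — meets.
  All elements met. The burden passes to the respondent.
Stage I.2 (respondent, clear and convincing evidence, weight is at least 75): (c) net 93−19=74 < 75 — fails.
  Not every element is met, so the respondent fails to carry Stage I.2.
The analysis ends at Stage I.2; the petitioner prevails on this issue.
— Issue II —
Stage II.1 (petitioner, a more-likely-than-not showing, weight is at least 48): (d) 53 ≥ 48 — meets.
  All elements met. The petitioner retains the burden for Stage II.2.
Stage II.2 (petitioner, a substantially-more-likely showing, weight is at least 73): (e) 78 ≥ 73 — meets.
  The petitioner carries Stage II.2; the respondent now bears the burden.
Stage II.3 (respondent, a prima facie showing, weight exceeds 12): (f) net 38−31=7 ≤ 12 — fails.
  The respondent does not carry Stage II.3.
So the petitioner prevails on this issue.
Per-issue: Issue I → petitioner; Issue II → petitioner. The petitioner must prevail on every issue; overall, the petitioner prevails.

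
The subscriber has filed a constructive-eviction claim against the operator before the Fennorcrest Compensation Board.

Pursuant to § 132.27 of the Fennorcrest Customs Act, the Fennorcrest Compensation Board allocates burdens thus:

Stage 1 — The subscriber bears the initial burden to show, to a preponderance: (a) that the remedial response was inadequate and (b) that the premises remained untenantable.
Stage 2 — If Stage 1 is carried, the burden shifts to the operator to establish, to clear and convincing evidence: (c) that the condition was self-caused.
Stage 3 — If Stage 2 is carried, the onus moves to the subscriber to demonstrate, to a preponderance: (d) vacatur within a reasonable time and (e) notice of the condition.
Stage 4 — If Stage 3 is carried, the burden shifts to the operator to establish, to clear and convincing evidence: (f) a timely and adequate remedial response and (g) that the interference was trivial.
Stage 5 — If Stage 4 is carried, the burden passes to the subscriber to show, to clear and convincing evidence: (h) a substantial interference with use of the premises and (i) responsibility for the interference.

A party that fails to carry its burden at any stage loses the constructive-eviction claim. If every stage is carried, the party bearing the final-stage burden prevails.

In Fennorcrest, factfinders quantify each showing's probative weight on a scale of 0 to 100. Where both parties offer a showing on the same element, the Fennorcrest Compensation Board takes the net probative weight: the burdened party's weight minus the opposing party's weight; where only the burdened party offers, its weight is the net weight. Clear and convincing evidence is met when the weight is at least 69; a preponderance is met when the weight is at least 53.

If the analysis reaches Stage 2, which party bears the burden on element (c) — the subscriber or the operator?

operator

Stage 2's rule assigns the burden to the operator (to clear and convincing evidence).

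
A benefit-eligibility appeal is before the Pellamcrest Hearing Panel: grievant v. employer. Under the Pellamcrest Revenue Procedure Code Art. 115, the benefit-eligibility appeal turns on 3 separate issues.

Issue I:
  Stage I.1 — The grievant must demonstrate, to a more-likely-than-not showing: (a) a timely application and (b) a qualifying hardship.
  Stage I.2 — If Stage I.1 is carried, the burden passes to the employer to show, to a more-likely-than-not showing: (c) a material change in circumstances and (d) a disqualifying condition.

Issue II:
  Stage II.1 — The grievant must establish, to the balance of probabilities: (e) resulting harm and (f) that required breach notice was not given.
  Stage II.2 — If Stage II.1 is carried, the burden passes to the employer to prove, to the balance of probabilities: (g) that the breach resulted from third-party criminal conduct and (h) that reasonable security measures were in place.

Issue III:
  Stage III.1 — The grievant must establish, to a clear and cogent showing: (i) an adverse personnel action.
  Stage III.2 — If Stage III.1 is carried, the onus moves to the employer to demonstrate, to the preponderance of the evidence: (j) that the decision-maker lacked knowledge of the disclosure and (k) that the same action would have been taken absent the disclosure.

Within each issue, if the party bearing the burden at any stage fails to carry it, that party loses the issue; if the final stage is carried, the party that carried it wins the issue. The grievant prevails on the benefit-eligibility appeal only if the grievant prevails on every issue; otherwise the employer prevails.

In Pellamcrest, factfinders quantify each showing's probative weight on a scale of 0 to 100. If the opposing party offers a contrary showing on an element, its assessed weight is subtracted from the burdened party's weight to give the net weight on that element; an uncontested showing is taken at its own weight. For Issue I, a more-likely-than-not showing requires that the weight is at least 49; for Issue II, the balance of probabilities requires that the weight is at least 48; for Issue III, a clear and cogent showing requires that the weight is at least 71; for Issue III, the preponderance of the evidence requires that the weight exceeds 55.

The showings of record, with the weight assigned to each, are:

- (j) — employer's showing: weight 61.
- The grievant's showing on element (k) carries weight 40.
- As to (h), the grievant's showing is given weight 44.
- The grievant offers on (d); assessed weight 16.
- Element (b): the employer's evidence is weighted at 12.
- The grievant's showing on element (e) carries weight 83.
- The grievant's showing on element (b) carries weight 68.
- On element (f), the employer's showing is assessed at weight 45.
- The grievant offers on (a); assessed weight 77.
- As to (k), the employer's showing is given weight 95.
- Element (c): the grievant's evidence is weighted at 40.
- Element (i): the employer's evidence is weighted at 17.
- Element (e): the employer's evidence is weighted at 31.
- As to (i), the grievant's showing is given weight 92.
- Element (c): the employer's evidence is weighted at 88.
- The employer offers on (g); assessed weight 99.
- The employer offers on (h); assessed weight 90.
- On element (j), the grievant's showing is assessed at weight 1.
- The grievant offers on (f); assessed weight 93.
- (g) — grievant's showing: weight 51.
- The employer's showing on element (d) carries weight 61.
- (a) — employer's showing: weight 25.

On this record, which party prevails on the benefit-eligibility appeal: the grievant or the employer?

grievant

— Issue I —
At Stage I.1 the grievant must meet a more-likely-than-not showing (weight is at least 49): on (a) the weight is 77 less the opposing 25 gives net 52, which does reach 49, so (a) meets the standard; on (b) the weight is 68 less the opposing 12 gives net 56, ≥ 49, so (b) meets the standard.
  The grievant carries Stage I.1; the employer now bears the burden.
At Stage I.2 the employer must meet a more-likely-than-not showing (weight is at least 49): on (c) the weight is 88 less the opposing 40 gives net 48, which does not reach 49, so (c) does not meet the standard; on (d) the weight is 61 less the opposing 16 gives net 45, < 49, so (d) does not meet the standard.
  Stage I.2 not carried; the employer fails its burden.
So the grievant prevails on this issue.
— Issue II —
Stage II.1 — burden on grievant; standard: the balance of probabilities (weight is at least 48).
    (e): 83 − 31 = 52 ≥ 48 [met]
    (f): 93 − 45 = 48 ≥ 48 [met]
  Stage II.1 is satisfied; the onus moves to the employer.
Stage II.2 — burden on employer; standard: the balance of probabilities (weight is at least 48).
    (g): 99 − 51 = 48 ≥ 48 [met]
    (h): 90 − 44 = 46 < 48 [not met]
  Stage II.2 not carried; the employer fails its burden.
The analysis ends at Stage II.2; the grievant prevails on this issue.
— Issue III —
Stage III.1 — burden on grievant; standard: a clear and cogent showing (weight is at least 71).
    (i): 92 − 17 = 75 ≥ 71 [met]
  Stage III.1 is satisfied; the onus moves to the employer.
Stage III.2 — burden on employer; standard: the preponderance of the evidence (weight exceeds 55).
    (j): 61 − 1 = 60 > 55 [met]
    (k): 95 − 40 = 55 ≤ 55 [not met]
  The employer does not carry Stage III.2.
The analysis ends at Stage III.2; the grievant prevails on this issue.
Per-issue: Issue I → grievant; Issue II → grievant; Issue III → grievant. The grievant must prevail on every issue; overall, the grievant prevails.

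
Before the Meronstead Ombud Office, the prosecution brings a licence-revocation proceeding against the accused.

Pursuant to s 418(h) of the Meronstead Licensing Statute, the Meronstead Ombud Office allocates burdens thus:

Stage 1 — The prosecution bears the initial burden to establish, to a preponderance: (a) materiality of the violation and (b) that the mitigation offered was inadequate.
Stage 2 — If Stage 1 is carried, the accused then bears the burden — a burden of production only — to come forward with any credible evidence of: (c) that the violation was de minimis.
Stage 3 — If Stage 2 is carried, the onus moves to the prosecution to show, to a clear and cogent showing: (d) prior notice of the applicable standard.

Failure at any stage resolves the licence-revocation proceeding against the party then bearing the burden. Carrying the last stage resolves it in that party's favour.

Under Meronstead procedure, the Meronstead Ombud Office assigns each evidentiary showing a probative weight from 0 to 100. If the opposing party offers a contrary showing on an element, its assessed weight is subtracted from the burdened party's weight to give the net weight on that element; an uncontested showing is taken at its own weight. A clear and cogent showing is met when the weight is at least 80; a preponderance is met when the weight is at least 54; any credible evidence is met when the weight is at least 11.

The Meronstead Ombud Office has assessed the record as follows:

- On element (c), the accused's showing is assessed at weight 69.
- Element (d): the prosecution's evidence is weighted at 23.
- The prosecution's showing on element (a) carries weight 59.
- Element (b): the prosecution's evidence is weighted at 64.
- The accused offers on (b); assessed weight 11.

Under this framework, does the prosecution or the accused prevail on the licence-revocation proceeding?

accused

At Stage 1 the prosecution must meet a preponderance (weight is at least 54): on (a) the weight is 59, which does reach 54, so (a) meets the standard; on (b) the weight is 64 less the opposing 11 gives net 53, which does not reach 54, so (b) does not meet the standard.
  Not every element is met, so the prosecution fails to carry Stage 1.
So the accused prevails.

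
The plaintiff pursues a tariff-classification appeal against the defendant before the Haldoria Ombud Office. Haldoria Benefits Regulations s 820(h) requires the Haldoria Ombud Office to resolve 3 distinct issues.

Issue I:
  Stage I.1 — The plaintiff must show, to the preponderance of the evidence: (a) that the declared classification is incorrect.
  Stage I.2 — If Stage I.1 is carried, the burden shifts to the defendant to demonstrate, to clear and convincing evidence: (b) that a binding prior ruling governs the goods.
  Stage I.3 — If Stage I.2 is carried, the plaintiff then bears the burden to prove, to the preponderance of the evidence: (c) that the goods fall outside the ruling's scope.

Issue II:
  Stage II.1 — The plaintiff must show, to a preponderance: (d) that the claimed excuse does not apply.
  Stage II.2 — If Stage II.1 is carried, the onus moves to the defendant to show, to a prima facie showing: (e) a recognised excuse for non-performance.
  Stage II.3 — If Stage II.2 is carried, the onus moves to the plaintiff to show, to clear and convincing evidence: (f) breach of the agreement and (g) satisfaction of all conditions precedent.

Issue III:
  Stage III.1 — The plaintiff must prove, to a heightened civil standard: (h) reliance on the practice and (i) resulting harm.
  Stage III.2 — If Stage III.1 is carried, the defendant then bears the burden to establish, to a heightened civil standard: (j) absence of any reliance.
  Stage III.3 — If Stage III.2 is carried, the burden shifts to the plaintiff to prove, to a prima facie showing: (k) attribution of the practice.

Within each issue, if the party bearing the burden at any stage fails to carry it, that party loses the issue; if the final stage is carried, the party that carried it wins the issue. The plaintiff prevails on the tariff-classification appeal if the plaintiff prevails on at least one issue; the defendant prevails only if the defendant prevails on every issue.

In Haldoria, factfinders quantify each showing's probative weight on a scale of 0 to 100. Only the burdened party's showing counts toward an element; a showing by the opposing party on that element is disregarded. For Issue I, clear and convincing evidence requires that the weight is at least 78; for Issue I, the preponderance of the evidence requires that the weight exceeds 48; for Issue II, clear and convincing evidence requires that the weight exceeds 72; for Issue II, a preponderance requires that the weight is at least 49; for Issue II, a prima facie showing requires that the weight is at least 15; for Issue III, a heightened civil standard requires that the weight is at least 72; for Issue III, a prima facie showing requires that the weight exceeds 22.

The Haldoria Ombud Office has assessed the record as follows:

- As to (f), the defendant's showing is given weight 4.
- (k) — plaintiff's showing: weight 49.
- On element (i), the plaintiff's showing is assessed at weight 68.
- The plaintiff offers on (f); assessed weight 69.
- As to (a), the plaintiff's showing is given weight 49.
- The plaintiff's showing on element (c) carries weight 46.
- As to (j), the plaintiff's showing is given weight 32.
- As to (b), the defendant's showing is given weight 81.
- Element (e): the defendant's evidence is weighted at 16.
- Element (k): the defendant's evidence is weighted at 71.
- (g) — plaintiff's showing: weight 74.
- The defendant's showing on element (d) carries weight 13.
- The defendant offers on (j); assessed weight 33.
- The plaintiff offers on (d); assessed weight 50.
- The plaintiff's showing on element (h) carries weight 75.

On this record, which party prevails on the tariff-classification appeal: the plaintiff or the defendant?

defendant

— Issue I —
At Stage I.1 the plaintiff must meet the preponderance of the evidence (weight exceeds 48): on (a) the weight is 49, which does exceed 48, so (a) meets the standard.
  The plaintiff carries Stage I.1; the defendant now bears the burden.
At Stage I.2 the defendant must meet clear and convincing evidence (weight is at least 78): on (b) the weight is 81, ≥ 78, so (b) meets the standard.
  Stage I.2 carried; the burden shifts to the plaintiff.
At Stage I.3 the plaintiff must meet the preponderance of the evidence (weight exceeds 48): on (c) the weight is 46, ≤ 48, so (c) does not meet the standard.
  Stage I.3 not carried; the plaintiff fails its burden.
So the defendant prevails on this issue.
— Issue II —
Stage II.1 (plaintiff, a preponderance, weight is at least 49): (d) 50 (defendant's 13 disregarded) ≥ 49 — meets.
  Stage II.1 carried; the burden shifts to the defendant.
Stage II.2 (defendant, a prima facie showing, weight is at least 15): (e) 16 ≥ 15 — meets.
  All elements met. The burden passes to the plaintiff.
Stage II.3 (plaintiff, clear and convincing evidence, weight exceeds 72): (f) 69 (defendant's 4 disregarded) ≤ 72 — fails; (g) 74 > 72 — meets.
  The plaintiff does not carry Stage II.3.
The defendant prevails on this issue.
— Issue III —
Stage III.1 (plaintiff, a heightened civil standard, weight is at least 72): (h) 75 ≥ 72 — meets; (i) 68 < 72 — fails.
  Not every element is met, so the plaintiff fails to carry Stage III.1.
The analysis ends at Stage III.1; the defendant prevails on this issue.
Per-issue: Issue I → defendant; Issue II → defendant; Issue III → defendant. The plaintiff must prevail on at least one issue; overall, the defendant prevails.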